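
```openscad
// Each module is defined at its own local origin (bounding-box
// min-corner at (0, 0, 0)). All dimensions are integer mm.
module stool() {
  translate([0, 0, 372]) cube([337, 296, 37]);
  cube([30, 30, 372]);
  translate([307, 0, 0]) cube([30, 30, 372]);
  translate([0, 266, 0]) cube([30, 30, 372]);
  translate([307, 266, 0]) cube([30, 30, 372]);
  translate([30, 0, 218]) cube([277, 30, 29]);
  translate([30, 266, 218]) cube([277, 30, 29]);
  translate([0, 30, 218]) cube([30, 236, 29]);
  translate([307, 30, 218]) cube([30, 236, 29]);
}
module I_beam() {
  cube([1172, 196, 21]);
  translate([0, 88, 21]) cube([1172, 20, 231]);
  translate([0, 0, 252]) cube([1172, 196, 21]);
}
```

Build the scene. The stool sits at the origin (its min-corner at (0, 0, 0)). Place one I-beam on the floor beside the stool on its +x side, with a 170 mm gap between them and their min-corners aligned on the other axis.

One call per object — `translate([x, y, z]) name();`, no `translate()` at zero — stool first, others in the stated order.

stool();
translate([507, 0, 0]) I_beam();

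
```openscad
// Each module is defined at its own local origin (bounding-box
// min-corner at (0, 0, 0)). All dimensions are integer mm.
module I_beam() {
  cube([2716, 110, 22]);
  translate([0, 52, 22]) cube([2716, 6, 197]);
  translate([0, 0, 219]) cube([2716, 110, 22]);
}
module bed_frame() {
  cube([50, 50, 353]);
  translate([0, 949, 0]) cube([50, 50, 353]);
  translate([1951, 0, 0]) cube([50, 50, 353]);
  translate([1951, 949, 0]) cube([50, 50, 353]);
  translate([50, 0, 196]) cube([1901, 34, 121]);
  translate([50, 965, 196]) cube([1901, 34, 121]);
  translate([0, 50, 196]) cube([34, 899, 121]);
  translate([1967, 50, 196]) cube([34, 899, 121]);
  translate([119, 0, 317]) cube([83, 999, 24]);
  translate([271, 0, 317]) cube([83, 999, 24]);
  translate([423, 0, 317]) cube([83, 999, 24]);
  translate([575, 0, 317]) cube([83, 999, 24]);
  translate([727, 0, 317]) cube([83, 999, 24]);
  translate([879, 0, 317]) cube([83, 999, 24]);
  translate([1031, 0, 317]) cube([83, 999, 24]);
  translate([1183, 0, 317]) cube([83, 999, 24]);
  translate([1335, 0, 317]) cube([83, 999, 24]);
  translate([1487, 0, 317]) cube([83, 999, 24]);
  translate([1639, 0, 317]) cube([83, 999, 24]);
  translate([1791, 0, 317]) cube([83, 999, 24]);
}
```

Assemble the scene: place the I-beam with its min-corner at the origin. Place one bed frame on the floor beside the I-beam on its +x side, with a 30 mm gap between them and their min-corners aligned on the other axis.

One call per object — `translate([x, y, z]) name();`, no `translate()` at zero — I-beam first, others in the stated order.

I_beam();
translate([2746, 0, 0]) bed_frame();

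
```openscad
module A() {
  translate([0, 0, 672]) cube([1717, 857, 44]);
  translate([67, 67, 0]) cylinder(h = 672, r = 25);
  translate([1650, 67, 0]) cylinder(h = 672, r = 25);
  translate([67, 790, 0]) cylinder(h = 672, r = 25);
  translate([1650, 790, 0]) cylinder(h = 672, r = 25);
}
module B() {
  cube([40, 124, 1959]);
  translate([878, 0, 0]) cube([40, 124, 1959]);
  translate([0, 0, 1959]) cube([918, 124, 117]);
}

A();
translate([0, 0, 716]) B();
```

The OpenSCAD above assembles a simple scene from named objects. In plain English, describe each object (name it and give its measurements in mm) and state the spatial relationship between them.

A is a table with a 1717×857 mm rectangular top, 44 mm thick, top surface at z = 716 mm, supported by four round legs of 50 mm diameter, each leg's bounding box inset 42 mm from the nearest pair of top edges, running from the floor.

B is a rectangular door frame: two vertical jambs of 40×124 mm section, 1959 mm tall, with a clear opening 838 mm wide between their inner faces. A header 117 mm tall and 124 mm deep lies on top of the jambs and spans the full outside width.

The door frame is on top of the table.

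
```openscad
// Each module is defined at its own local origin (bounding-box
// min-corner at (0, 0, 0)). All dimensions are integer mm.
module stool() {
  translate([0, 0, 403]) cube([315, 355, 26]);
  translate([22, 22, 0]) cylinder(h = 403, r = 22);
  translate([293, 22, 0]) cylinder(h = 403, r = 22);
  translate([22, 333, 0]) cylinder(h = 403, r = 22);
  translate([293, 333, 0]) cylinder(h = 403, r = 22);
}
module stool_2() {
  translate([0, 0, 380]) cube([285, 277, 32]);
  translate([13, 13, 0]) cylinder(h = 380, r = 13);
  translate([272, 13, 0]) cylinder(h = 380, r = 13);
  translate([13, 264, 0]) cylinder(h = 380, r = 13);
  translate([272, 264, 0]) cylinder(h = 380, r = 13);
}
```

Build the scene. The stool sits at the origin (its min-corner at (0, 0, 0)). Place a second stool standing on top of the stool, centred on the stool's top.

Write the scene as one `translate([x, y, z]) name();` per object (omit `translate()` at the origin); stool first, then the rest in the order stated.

stool();
translate([15, 39, 429]) stool_2();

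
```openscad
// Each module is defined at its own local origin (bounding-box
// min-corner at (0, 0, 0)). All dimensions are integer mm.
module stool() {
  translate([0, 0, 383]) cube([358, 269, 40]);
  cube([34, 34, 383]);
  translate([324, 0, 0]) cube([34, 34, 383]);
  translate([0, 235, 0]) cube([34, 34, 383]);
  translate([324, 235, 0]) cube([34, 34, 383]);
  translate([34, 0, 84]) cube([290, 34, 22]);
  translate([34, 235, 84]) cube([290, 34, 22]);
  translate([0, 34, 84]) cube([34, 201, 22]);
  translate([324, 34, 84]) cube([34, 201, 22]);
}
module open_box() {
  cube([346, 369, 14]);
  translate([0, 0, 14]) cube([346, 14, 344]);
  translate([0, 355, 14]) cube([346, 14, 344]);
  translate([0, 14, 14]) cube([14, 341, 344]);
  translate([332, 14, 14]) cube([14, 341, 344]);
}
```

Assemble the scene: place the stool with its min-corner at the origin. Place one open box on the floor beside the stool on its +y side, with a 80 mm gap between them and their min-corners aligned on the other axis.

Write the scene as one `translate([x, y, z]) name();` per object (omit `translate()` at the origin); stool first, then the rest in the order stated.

stool();
translate([0, 349, 0]) open_box();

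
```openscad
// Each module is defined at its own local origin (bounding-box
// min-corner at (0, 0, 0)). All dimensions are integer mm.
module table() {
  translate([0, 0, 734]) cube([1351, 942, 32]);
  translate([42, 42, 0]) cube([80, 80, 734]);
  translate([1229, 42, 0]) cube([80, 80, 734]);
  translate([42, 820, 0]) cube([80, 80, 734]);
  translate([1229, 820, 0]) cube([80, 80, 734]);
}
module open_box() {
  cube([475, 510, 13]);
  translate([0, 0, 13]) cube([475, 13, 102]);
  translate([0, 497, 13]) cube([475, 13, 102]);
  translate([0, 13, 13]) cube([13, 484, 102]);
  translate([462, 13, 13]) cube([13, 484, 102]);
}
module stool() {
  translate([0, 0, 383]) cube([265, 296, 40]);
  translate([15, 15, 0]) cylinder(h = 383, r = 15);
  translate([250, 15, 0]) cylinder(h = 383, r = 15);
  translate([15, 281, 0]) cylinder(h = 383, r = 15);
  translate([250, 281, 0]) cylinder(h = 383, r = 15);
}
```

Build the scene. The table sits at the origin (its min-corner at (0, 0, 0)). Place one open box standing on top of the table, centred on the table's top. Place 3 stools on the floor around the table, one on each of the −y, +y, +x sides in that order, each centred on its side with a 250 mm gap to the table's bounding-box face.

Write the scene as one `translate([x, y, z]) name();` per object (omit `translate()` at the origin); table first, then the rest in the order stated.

table();
translate([438, 216, 766]) open_box();
translate([543, -546, 0]) stool();
translate([543, 1192, 0]) stool();
translate([1601, 323, 0]) stool();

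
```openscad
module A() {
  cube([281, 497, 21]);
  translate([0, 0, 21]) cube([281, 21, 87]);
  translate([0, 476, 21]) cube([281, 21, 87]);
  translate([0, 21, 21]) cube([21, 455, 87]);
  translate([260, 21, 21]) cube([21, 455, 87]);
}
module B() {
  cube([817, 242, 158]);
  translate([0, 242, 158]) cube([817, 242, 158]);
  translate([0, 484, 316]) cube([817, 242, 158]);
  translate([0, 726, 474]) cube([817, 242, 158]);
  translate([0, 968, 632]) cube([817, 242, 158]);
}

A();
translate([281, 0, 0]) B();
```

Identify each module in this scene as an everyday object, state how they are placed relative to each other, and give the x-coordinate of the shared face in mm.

A is an open box. B is a staircase. The staircase is against the open box's +x side, with their −y faces flush. The x-coordinate of the shared face is 281 mm.

The open box's +x face and the staircase's −x face are both at x = 281 mm.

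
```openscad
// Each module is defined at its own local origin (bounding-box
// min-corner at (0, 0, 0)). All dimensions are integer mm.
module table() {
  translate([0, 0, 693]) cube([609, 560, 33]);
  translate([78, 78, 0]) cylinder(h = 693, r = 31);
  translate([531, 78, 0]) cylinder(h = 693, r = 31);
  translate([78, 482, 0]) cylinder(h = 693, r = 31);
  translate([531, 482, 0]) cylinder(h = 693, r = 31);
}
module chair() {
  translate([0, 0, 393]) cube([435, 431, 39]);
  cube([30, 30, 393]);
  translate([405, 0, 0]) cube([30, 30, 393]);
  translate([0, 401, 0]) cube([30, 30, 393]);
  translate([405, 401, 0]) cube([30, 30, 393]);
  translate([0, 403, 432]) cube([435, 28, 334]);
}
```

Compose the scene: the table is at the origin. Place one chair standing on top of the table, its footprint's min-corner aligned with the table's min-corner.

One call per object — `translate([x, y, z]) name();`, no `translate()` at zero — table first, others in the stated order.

table();
translate([0, 0, 726]) chair();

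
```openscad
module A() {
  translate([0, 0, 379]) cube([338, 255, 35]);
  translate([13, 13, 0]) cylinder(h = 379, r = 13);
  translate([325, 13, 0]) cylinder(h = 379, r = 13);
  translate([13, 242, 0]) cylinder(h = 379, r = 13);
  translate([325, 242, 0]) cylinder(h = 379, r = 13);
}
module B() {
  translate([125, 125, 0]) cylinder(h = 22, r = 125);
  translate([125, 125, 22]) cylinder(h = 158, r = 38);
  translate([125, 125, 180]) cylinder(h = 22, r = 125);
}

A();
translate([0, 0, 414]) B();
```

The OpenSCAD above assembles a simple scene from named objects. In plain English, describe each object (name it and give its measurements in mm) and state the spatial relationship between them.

A is a simple wooden stool: a rectangular seat 338 mm (x) by 255 mm (y), 35 mm thick, top face at z = 414 mm, on four round legs, each 26 mm in diameter. The legs rest on z = 0, each leg's axis is inset half a diameter from the nearest pair of seat edges (so the leg's bounding box is flush with the corner).

B is a spool: two coaxial disc flanges of radius 125 mm and thickness 22 mm, joined by a core cylinder of radius 38 mm and height 158 mm. The lower flange rests on z = 0 and the three cylinders share a vertical axis.

The spool is on top of the stool.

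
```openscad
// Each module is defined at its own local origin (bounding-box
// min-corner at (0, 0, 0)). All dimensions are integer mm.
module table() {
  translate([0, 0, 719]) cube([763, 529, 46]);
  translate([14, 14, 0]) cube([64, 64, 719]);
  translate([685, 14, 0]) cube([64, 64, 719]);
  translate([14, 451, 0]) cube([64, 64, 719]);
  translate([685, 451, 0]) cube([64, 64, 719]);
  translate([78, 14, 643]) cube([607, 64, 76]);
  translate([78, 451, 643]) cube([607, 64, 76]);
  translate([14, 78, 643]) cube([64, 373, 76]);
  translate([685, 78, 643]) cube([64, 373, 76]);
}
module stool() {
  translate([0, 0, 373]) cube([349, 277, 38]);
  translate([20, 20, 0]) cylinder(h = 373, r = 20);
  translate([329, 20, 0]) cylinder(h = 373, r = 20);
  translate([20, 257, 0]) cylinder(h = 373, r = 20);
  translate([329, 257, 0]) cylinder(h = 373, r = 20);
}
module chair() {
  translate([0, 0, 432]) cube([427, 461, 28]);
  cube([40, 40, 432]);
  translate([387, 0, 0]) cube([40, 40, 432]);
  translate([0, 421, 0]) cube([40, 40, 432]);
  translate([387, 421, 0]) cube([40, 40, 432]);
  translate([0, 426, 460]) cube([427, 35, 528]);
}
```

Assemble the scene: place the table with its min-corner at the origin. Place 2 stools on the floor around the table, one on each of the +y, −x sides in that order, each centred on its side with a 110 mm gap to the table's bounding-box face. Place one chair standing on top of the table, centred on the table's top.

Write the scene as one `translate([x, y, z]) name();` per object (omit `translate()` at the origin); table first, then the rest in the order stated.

table();
translate([207, 639, 0]) stool();
translate([-459, 126, 0]) stool();
translate([168, 34, 765]) chair();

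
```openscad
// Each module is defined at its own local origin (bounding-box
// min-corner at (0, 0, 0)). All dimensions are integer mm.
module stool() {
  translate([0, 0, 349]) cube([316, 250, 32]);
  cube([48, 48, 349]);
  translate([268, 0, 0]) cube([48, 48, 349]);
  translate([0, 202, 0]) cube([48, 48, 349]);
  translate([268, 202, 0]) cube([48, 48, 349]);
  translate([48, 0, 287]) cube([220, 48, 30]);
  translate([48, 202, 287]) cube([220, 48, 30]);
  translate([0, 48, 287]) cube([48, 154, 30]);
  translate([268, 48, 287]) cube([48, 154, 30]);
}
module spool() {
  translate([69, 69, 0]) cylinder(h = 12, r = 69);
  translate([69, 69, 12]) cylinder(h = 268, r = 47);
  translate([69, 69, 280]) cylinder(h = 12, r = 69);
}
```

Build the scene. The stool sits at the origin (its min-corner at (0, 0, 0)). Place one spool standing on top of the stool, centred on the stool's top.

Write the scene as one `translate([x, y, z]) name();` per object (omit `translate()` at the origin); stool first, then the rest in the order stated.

stool();
translate([89, 56, 381]) spool();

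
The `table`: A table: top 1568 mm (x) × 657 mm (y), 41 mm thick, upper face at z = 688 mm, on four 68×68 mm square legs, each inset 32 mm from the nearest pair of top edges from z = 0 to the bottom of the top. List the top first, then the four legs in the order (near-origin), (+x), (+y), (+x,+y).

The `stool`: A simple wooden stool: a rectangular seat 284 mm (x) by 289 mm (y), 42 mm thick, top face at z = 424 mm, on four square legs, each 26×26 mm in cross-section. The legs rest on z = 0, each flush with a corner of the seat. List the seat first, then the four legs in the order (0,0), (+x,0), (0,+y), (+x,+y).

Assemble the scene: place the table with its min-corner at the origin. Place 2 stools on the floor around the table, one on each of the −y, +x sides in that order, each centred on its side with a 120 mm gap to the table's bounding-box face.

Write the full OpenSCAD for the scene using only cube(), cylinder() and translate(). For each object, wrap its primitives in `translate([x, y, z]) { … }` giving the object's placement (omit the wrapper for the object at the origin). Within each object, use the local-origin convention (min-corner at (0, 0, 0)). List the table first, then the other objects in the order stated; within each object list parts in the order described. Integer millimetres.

translate([0, 0, 647]) cube([1568, 657, 41]);
translate([32, 32, 0]) cube([68, 68, 647]);
translate([1468, 32, 0]) cube([68, 68, 647]);
translate([32, 557, 0]) cube([68, 68, 647]);
translate([1468, 557, 0]) cube([68, 68, 647]);
translate([642, -409, 0]) {
  translate([0, 0, 382]) cube([284, 289, 42]);
  cube([26, 26, 382]);
  translate([258, 0, 0]) cube([26, 26, 382]);
  translate([0, 263, 0]) cube([26, 26, 382]);
  translate([258, 263, 0]) cube([26, 26, 382]);
}
translate([1688, 184, 0]) {
  translate([0, 0, 382]) cube([284, 289, 42]);
  cube([26, 26, 382]);
  translate([258, 0, 0]) cube([26, 26, 382]);
  translate([0, 263, 0]) cube([26, 26, 382]);
  translate([258, 263, 0]) cube([26, 26, 382]);
}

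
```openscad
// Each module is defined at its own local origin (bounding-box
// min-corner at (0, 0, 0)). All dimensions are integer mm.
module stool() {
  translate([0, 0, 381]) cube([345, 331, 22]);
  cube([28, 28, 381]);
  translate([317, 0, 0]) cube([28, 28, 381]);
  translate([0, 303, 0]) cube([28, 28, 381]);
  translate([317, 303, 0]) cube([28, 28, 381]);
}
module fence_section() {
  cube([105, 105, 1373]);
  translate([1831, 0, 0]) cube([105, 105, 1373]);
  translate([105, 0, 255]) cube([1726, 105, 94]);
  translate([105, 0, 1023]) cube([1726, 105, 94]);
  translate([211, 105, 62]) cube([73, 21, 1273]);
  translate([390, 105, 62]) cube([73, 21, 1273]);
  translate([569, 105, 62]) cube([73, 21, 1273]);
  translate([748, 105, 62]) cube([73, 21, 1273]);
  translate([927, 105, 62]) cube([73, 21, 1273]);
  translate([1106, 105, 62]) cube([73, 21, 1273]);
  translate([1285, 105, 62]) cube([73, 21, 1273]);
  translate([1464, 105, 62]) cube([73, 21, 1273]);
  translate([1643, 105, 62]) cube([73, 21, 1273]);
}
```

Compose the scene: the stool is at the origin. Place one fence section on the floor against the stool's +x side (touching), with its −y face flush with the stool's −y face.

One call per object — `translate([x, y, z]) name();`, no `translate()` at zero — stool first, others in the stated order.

stool();
translate([345, 0, 0]) fence_section();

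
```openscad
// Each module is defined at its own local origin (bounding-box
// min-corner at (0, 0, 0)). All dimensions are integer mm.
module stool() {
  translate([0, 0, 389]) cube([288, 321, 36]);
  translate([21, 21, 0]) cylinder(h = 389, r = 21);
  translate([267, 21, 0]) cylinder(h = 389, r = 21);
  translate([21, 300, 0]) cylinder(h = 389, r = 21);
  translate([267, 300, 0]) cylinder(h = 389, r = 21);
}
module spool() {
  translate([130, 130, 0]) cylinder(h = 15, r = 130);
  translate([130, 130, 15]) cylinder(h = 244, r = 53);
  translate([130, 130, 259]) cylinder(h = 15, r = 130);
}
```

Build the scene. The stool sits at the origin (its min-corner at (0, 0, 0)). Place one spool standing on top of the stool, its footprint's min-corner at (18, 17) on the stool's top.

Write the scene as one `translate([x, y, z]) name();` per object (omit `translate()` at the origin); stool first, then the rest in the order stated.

stool();
translate([18, 17, 425]) spool();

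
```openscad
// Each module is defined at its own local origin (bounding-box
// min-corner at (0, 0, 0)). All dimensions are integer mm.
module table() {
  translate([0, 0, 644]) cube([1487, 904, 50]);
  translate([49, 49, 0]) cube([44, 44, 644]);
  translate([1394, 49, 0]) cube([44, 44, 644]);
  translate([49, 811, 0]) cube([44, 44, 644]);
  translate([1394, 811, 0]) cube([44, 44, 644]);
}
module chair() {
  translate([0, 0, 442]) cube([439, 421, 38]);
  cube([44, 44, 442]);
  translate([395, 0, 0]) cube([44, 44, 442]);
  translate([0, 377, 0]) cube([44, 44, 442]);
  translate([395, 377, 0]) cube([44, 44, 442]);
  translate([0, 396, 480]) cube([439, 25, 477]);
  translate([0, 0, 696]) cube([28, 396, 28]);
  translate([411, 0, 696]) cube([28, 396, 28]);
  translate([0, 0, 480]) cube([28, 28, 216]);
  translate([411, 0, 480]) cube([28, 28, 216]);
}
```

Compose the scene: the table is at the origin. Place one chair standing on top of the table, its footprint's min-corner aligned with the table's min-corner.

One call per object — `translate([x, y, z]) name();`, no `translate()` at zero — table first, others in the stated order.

table();
translate([0, 0, 694]) chair();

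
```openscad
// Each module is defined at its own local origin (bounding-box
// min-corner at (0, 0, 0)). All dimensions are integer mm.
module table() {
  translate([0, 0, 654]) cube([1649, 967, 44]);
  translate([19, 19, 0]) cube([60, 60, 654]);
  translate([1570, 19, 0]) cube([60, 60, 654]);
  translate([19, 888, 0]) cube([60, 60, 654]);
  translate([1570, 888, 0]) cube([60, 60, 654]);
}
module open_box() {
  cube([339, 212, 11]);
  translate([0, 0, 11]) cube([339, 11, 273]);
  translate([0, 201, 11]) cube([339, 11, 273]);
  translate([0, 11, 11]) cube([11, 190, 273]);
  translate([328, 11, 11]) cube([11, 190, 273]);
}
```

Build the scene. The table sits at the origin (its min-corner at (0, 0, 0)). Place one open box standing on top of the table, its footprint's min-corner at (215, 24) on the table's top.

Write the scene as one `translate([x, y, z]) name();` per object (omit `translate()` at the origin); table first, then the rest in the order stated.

table();
translate([215, 24, 698]) open_box();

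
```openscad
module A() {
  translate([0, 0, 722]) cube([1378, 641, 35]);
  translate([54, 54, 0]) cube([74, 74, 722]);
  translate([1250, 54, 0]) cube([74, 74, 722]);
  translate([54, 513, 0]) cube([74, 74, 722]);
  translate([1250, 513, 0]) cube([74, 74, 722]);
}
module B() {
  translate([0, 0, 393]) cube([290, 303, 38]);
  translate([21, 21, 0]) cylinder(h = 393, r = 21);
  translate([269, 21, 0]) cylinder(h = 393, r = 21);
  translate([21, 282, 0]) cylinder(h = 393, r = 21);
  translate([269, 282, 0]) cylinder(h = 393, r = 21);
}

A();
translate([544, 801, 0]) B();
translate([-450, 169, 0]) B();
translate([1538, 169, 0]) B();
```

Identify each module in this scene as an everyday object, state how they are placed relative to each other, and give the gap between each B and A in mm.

Each stool's nearest face is 160 mm from the table's bounding box.

A is a table. B is a stool. Three stools sit around the table at the +y, −x, +x sides. The gap between each stool and the table is 160 mm.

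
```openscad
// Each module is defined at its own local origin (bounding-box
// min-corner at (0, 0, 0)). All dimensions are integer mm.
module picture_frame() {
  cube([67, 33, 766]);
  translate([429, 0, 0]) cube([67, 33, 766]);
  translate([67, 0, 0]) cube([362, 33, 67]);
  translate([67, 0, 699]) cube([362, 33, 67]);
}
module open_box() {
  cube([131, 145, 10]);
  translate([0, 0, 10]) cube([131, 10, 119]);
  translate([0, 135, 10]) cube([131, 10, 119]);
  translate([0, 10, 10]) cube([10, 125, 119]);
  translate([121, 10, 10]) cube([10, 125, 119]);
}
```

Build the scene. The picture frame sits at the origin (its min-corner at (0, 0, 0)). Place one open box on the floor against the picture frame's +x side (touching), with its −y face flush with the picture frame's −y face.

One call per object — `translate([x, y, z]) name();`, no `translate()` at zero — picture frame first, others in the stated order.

picture_frame();
translate([496, 0, 0]) open_box();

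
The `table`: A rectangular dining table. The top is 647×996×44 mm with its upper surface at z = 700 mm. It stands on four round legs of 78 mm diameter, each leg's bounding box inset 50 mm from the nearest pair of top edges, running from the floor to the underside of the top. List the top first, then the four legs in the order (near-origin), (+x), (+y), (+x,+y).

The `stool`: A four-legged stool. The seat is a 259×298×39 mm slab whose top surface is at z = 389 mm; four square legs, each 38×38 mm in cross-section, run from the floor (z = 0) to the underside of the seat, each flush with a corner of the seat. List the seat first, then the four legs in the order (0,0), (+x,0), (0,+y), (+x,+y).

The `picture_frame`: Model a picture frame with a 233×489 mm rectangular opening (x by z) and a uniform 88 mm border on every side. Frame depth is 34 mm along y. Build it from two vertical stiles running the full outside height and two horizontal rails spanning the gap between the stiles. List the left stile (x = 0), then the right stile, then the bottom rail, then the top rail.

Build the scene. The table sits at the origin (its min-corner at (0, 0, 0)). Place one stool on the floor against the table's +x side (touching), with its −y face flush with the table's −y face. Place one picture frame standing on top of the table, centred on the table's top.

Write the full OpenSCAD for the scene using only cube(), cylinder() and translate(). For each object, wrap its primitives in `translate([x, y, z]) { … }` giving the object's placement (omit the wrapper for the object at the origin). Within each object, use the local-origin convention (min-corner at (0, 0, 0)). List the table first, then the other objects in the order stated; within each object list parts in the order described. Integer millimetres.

translate([0, 0, 656]) cube([647, 996, 44]);
translate([89, 89, 0]) cylinder(h = 656, r = 39);
translate([558, 89, 0]) cylinder(h = 656, r = 39);
translate([89, 907, 0]) cylinder(h = 656, r = 39);
translate([558, 907, 0]) cylinder(h = 656, r = 39);
translate([647, 0, 0]) {
  translate([0, 0, 350]) cube([259, 298, 39]);
  cube([38, 38, 350]);
  translate([221, 0, 0]) cube([38, 38, 350]);
  translate([0, 260, 0]) cube([38, 38, 350]);
  translate([221, 260, 0]) cube([38, 38, 350]);
}
translate([119, 481, 700]) {
  cube([88, 34, 665]);
  translate([321, 0, 0]) cube([88, 34, 665]);
  translate([88, 0, 0]) cube([233, 34, 88]);
  translate([88, 0, 577]) cube([233, 34, 88]);
}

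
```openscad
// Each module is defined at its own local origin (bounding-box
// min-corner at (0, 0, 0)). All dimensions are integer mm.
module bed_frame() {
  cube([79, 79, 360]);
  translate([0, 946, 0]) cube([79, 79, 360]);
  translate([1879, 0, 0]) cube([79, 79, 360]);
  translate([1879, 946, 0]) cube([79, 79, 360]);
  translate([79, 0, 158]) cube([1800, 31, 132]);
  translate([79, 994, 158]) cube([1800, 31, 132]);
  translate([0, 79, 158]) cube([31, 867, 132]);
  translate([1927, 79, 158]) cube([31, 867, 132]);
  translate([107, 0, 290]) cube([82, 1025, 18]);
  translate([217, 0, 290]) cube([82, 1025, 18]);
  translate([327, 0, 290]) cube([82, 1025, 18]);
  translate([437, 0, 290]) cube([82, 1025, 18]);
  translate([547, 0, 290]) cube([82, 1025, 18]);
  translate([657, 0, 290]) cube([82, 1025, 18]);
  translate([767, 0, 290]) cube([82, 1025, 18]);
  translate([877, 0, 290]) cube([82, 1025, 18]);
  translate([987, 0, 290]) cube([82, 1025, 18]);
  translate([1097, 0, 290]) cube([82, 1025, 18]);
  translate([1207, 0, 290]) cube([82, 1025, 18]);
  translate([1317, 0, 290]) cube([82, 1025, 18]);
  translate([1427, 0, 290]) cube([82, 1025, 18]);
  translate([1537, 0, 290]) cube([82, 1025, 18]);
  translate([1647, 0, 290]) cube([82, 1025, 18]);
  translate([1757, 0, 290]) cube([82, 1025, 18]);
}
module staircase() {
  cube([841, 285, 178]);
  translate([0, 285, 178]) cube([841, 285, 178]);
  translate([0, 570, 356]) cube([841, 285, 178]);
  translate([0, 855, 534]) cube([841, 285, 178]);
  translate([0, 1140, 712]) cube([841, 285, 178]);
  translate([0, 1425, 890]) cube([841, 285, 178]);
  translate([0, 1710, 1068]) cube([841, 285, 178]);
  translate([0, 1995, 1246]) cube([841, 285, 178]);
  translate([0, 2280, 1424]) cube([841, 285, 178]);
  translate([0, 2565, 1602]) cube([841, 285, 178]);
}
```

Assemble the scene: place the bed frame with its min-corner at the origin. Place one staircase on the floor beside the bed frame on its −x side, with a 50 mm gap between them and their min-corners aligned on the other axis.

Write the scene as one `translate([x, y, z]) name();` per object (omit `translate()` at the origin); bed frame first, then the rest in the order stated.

bed_frame();
translate([-891, 0, 0]) staircase();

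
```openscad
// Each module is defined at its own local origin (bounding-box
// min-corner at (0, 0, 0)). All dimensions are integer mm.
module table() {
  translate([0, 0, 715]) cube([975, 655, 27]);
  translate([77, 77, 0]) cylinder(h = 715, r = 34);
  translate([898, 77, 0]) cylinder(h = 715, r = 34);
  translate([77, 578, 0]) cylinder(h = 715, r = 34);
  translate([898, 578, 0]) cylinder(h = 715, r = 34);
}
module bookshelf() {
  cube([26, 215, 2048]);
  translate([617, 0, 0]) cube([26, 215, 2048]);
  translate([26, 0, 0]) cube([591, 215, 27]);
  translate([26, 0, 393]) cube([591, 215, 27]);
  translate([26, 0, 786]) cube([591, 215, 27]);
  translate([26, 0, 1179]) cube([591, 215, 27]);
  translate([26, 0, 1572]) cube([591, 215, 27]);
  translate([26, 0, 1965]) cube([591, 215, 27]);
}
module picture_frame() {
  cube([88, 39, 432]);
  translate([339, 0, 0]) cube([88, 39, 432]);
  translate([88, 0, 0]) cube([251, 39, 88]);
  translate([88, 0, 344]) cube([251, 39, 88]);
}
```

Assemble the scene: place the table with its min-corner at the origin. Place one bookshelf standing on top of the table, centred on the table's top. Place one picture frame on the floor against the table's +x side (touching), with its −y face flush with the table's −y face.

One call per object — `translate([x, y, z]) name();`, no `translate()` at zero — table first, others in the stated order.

table();
translate([166, 220, 742]) bookshelf();
translate([975, 0, 0]) picture_frame();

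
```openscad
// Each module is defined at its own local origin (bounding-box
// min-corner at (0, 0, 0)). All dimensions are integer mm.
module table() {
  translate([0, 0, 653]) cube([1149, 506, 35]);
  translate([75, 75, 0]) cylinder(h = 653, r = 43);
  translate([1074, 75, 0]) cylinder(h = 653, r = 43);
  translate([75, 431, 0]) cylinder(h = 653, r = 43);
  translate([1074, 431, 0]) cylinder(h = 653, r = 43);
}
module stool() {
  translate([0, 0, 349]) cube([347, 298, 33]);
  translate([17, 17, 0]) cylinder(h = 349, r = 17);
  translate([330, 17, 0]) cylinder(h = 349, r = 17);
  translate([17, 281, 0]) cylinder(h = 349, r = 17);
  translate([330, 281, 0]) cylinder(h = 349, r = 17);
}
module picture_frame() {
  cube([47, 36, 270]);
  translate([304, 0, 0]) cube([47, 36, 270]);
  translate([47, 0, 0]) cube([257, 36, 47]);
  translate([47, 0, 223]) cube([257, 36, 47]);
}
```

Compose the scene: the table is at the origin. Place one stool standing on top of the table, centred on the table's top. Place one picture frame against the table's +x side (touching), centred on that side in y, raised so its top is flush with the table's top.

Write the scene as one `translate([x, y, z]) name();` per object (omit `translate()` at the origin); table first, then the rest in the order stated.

table();
translate([401, 104, 688]) stool();
translate([1149, 235, 418]) picture_frame();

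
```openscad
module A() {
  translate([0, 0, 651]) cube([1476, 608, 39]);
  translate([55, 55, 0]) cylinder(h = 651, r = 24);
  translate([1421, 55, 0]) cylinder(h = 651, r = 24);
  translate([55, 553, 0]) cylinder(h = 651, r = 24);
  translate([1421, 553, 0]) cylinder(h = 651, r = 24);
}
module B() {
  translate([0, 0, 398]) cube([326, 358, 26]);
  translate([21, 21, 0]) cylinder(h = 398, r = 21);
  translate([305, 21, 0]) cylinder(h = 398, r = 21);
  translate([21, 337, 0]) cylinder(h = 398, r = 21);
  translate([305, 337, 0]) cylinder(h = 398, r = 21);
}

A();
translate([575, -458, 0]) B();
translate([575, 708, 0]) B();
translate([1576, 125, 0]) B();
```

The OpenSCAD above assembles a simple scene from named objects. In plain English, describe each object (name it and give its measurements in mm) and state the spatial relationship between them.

A is a table with a 1476×608 mm rectangular top, 39 mm thick, top surface at z = 690 mm, supported by four round legs of 48 mm diameter, each leg's bounding box inset 31 mm from the nearest pair of top edges, running from the floor.

B is a four-legged stool. The seat is a 326×358×26 mm slab whose top surface is at z = 424 mm; four round legs, each 42 mm in diameter, run from the floor (z = 0) to the underside of the seat, each leg's axis is inset half a diameter from the nearest pair of seat edges (so the leg's bounding box is flush with the corner).

Three stools sit around the table at the −y, +y, +x sides.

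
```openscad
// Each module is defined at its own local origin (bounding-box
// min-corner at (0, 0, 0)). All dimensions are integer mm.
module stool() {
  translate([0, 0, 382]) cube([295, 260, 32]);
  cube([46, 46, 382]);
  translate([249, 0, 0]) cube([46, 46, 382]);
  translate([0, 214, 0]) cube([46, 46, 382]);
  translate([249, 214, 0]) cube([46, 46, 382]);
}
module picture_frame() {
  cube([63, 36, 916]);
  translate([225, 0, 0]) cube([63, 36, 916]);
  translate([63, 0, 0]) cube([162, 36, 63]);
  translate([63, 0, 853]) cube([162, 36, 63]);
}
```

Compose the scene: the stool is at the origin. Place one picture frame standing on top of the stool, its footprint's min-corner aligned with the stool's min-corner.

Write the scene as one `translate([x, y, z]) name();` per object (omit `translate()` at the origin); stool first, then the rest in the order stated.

stool();
translate([0, 0, 414]) picture_frame();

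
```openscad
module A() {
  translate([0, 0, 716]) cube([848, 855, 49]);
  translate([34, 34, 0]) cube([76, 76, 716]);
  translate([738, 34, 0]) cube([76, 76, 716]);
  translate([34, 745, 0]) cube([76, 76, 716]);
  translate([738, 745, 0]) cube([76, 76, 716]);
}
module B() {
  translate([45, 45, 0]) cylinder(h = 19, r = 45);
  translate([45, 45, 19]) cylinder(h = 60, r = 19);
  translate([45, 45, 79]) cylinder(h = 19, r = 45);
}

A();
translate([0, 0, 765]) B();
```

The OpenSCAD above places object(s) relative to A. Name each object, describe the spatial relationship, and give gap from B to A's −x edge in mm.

A is a table. B is a spool. The spool is on top of the table. The gap from the spool to the table's −x edge is 0 mm.

The spool's min-x is at 0; the table's min-x is 0; gap = 0 mm.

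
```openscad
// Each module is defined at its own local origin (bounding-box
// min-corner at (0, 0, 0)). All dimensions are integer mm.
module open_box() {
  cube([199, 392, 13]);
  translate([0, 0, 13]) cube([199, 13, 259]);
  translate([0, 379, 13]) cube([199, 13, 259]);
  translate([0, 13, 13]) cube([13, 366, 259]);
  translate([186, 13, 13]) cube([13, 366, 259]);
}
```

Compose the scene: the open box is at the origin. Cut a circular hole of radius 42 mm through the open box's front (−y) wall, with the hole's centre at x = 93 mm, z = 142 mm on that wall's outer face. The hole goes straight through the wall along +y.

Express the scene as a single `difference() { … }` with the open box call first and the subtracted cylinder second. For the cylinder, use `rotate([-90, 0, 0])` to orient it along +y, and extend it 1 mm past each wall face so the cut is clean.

difference() {
  open_box();
  translate([93, -1, 142]) rotate([-90, 0, 0]) cylinder(h = 15, r = 42);
}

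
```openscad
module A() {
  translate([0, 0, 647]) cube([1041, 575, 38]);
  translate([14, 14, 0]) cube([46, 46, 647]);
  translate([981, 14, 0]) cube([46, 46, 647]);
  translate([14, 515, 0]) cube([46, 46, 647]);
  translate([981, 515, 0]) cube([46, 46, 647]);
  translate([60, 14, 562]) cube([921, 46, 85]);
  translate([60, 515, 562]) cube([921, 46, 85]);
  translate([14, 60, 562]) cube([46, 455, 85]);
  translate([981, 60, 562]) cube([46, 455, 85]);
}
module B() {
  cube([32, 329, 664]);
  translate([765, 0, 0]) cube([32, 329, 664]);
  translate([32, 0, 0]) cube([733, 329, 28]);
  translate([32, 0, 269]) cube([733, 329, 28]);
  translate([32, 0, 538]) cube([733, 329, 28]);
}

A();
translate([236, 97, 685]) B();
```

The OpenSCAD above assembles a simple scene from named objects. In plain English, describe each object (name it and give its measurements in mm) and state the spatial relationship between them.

A is a table: top 1041 mm (x) × 575 mm (y), 38 mm thick, upper face at z = 685 mm, on four 46×46 mm square legs, each inset 14 mm from the nearest pair of top edges, running from z = 0 to the bottom of the top. Four apron rails, 46 mm thick and 85 mm tall, run between adjacent legs with their top edges flush with the underside of the top and their outer faces flush with the legs' outer faces.

B is an open bookshelf. Two side panels, each 32 mm thick, 329 mm deep and 664 mm tall, stand 797 mm apart (outside-to-outside). Between them sit 3 shelves, each 28 mm thick and 329 mm deep, spanning the full gap between the sides. The bottom shelf rests on the floor (its underside at z = 0) and the clear gap between one shelf's top and the next shelf's underside is 241 mm.

The bookshelf is on top of the table.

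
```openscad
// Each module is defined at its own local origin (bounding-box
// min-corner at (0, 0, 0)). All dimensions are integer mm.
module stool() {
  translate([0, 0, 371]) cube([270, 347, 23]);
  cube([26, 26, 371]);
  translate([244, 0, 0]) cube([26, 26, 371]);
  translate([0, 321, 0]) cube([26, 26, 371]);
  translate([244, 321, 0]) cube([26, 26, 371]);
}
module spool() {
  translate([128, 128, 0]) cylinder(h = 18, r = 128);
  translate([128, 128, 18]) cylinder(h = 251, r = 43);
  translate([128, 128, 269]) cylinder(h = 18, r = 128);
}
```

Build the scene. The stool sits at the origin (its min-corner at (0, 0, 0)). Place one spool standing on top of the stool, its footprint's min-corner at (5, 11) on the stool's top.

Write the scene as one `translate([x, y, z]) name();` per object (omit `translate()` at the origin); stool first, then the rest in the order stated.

stool();
translate([5, 11, 394]) spool();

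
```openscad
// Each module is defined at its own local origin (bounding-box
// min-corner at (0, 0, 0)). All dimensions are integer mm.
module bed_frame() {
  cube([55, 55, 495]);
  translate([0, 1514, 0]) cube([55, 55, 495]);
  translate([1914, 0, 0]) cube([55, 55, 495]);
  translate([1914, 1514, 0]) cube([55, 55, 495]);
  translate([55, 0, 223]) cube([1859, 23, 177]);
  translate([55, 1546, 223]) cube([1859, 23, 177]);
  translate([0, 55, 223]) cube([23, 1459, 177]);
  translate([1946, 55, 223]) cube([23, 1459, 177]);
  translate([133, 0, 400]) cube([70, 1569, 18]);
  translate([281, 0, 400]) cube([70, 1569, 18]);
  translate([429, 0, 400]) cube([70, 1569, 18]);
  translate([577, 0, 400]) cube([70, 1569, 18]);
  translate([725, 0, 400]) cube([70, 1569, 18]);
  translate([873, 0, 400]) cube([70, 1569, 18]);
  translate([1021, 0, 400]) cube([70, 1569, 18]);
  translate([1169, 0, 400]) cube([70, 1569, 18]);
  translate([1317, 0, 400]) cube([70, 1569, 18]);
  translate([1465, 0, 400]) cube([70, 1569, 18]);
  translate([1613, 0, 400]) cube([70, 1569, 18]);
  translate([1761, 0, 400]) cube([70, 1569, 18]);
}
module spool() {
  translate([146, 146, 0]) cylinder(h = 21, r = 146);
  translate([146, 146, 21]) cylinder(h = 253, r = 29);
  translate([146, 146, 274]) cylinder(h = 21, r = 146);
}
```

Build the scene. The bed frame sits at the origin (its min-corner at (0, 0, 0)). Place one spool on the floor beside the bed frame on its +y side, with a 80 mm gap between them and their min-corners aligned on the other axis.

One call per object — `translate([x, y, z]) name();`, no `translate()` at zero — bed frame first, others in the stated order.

bed_frame();
translate([0, 1649, 0]) spool();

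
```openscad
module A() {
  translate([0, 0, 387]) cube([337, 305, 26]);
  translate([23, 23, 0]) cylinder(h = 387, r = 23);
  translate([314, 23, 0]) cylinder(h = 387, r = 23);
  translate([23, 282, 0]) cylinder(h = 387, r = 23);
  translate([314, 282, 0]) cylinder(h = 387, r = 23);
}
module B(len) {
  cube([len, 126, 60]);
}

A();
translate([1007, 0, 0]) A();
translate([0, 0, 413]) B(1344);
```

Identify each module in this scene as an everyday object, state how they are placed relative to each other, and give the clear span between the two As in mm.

Second stool starts at x = 1007; first ends at x = 337; clear span = 1007 − 337 = 670 mm.

A is a stool. B is a beam. A beam spans the tops of two stools. The clear span between the two stools is 670 mm.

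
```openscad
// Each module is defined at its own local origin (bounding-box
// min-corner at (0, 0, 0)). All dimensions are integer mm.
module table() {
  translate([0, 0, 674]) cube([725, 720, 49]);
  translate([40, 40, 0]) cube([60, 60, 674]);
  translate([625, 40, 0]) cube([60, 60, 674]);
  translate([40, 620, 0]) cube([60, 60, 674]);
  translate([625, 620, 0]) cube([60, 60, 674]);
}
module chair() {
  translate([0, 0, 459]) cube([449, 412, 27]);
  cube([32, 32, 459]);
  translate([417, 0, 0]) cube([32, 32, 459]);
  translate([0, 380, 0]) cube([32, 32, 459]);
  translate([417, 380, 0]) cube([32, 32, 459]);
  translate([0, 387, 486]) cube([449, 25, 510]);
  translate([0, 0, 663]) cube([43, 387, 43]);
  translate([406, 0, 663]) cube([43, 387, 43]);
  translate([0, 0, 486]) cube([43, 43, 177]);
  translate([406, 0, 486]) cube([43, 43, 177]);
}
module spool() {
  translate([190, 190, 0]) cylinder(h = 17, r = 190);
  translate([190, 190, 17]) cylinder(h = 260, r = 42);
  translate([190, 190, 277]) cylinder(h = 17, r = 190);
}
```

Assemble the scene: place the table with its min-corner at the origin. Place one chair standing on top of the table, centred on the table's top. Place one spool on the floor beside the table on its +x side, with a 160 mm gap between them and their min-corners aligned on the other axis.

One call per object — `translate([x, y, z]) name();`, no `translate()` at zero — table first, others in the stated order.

table();
translate([138, 154, 723]) chair();
translate([885, 0, 0]) spool();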